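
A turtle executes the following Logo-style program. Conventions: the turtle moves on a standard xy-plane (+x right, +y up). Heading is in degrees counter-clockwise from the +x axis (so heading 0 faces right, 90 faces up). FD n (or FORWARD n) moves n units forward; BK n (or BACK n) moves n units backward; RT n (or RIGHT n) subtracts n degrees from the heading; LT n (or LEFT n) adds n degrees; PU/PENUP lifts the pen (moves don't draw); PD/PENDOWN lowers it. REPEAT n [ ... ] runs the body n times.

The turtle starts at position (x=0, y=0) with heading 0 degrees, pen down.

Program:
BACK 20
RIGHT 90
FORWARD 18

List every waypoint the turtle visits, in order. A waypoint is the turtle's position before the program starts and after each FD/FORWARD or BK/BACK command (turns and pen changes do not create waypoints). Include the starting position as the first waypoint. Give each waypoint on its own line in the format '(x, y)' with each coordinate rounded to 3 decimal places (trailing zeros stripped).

Executing turtle program step by step:
Start: pos=(0,0), heading=0, pen down
BK 20: (0,0) -> (-20,0) [heading=0, draw]
RT 90: heading 0 -> 270
FD 18: (-20,0) -> (-20,-18) [heading=270, draw]
Final: pos=(-20,-18), heading=270, 2 segment(s) drawn
Waypoints (3 total):
(0, 0)
(-20, 0)
(-20, -18)

Answer: (0, 0)
(-20, 0)
(-20, -18)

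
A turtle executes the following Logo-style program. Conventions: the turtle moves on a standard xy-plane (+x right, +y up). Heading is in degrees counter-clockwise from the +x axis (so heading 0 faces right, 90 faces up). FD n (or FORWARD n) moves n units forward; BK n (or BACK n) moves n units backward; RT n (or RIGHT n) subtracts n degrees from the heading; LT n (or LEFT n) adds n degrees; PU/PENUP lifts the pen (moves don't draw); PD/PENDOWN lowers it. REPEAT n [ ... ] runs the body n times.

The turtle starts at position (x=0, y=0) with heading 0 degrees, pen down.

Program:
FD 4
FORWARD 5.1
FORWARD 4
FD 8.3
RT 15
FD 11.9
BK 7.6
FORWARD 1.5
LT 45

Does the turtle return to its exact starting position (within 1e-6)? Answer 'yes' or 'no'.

Executing turtle program step by step:
Start: pos=(0,0), heading=0, pen down
FD 4: (0,0) -> (4,0) [heading=0, draw]
FD 5.1: (4,0) -> (9.1,0) [heading=0, draw]
FD 4: (9.1,0) -> (13.1,0) [heading=0, draw]
FD 8.3: (13.1,0) -> (21.4,0) [heading=0, draw]
RT 15: heading 0 -> 345
FD 11.9: (21.4,0) -> (32.895,-3.08) [heading=345, draw]
BK 7.6: (32.895,-3.08) -> (25.553,-1.113) [heading=345, draw]
FD 1.5: (25.553,-1.113) -> (27.002,-1.501) [heading=345, draw]
LT 45: heading 345 -> 30
Final: pos=(27.002,-1.501), heading=30, 7 segment(s) drawn

Start position: (0, 0)
Final position: (27.002, -1.501)
Distance = 27.044; >= 1e-6 -> NOT closed

Answer: no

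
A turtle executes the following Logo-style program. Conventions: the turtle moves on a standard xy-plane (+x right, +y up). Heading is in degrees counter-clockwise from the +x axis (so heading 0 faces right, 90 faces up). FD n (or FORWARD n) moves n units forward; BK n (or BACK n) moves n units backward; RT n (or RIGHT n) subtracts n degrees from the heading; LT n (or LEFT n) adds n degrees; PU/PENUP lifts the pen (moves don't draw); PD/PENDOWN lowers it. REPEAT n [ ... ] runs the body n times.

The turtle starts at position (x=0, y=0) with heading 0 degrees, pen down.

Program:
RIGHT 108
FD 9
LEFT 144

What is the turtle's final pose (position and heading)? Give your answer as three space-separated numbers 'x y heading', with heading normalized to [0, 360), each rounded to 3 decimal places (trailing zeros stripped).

Executing turtle program step by step:
Start: pos=(0,0), heading=0, pen down
RT 108: heading 0 -> 252
FD 9: (0,0) -> (-2.781,-8.56) [heading=252, draw]
LT 144: heading 252 -> 36
Final: pos=(-2.781,-8.56), heading=36, 1 segment(s) drawn

Answer: -2.781 -8.56 36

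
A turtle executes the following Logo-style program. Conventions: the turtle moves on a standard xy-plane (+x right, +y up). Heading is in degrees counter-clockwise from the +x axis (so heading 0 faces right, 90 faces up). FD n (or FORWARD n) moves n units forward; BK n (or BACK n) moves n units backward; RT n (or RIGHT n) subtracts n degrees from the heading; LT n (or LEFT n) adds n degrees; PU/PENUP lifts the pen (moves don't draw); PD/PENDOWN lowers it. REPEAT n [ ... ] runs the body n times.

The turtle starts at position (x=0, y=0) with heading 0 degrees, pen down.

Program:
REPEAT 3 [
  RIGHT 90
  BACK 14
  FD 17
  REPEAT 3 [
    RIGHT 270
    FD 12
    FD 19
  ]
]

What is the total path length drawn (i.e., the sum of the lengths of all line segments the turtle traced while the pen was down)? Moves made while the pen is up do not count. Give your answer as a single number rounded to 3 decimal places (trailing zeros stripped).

Executing turtle program step by step:
Start: pos=(0,0), heading=0, pen down
REPEAT 3 [
  -- iteration 1/3 --
  RT 90: heading 0 -> 270
  BK 14: (0,0) -> (0,14) [heading=270, draw]
  FD 17: (0,14) -> (0,-3) [heading=270, draw]
  REPEAT 3 [
    -- iteration 1/3 --
    RT 270: heading 270 -> 0
    FD 12: (0,-3) -> (12,-3) [heading=0, draw]
    FD 19: (12,-3) -> (31,-3) [heading=0, draw]
    -- iteration 2/3 --
    RT 270: heading 0 -> 90
    FD 12: (31,-3) -> (31,9) [heading=90, draw]
    FD 19: (31,9) -> (31,28) [heading=90, draw]
    -- iteration 3/3 --
    RT 270: heading 90 -> 180
    FD 12: (31,28) -> (19,28) [heading=180, draw]
    FD 19: (19,28) -> (0,28) [heading=180, draw]
  ]
  -- iteration 2/3 --
  RT 90: heading 180 -> 90
  BK 14: (0,28) -> (0,14) [heading=90, draw]
  FD 17: (0,14) -> (0,31) [heading=90, draw]
  REPEAT 3 [
    -- iteration 1/3 --
    RT 270: heading 90 -> 180
    FD 12: (0,31) -> (-12,31) [heading=180, draw]
    FD 19: (-12,31) -> (-31,31) [heading=180, draw]
    -- iteration 2/3 --
    RT 270: heading 180 -> 270
    FD 12: (-31,31) -> (-31,19) [heading=270, draw]
    FD 19: (-31,19) -> (-31,0) [heading=270, draw]
    -- iteration 3/3 --
    RT 270: heading 270 -> 0
    FD 12: (-31,0) -> (-19,0) [heading=0, draw]
    FD 19: (-19,0) -> (0,0) [heading=0, draw]
  ]
  -- iteration 3/3 --
  RT 90: heading 0 -> 270
  BK 14: (0,0) -> (0,14) [heading=270, draw]
  FD 17: (0,14) -> (0,-3) [heading=270, draw]
  REPEAT 3 [
    -- iteration 1/3 --
    RT 270: heading 270 -> 0
    FD 12: (0,-3) -> (12,-3) [heading=0, draw]
    FD 19: (12,-3) -> (31,-3) [heading=0, draw]
    -- iteration 2/3 --
    RT 270: heading 0 -> 90
    FD 12: (31,-3) -> (31,9) [heading=90, draw]
    FD 19: (31,9) -> (31,28) [heading=90, draw]
    -- iteration 3/3 --
    RT 270: heading 90 -> 180
    FD 12: (31,28) -> (19,28) [heading=180, draw]
    FD 19: (19,28) -> (0,28) [heading=180, draw]
  ]
]
Final: pos=(0,28), heading=180, 24 segment(s) drawn

Segment lengths:
  seg 1: (0,0) -> (0,14), length = 14
  seg 2: (0,14) -> (0,-3), length = 17
  seg 3: (0,-3) -> (12,-3), length = 12
  seg 4: (12,-3) -> (31,-3), length = 19
  seg 5: (31,-3) -> (31,9), length = 12
  seg 6: (31,9) -> (31,28), length = 19
  seg 7: (31,28) -> (19,28), length = 12
  seg 8: (19,28) -> (0,28), length = 19
  seg 9: (0,28) -> (0,14), length = 14
  seg 10: (0,14) -> (0,31), length = 17
  seg 11: (0,31) -> (-12,31), length = 12
  seg 12: (-12,31) -> (-31,31), length = 19
  seg 13: (-31,31) -> (-31,19), length = 12
  seg 14: (-31,19) -> (-31,0), length = 19
  seg 15: (-31,0) -> (-19,0), length = 12
  seg 16: (-19,0) -> (0,0), length = 19
  seg 17: (0,0) -> (0,14), length = 14
  seg 18: (0,14) -> (0,-3), length = 17
  seg 19: (0,-3) -> (12,-3), length = 12
  seg 20: (12,-3) -> (31,-3), length = 19
  seg 21: (31,-3) -> (31,9), length = 12
  seg 22: (31,9) -> (31,28), length = 19
  seg 23: (31,28) -> (19,28), length = 12
  seg 24: (19,28) -> (0,28), length = 19
Total = 372

Answer: 372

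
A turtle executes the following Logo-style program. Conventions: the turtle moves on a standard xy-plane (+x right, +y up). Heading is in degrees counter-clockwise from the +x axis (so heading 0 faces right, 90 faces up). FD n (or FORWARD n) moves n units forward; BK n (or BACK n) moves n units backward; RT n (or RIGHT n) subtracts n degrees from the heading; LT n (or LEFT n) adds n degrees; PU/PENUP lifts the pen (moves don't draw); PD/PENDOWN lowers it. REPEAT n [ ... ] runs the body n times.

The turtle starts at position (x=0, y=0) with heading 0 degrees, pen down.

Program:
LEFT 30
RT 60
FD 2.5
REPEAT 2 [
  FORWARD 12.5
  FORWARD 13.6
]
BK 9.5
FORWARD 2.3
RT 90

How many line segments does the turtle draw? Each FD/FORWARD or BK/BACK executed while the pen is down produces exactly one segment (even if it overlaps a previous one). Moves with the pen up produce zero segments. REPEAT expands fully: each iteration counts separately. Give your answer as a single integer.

Answer: 7

Derivation:
Executing turtle program step by step:
Start: pos=(0,0), heading=0, pen down
LT 30: heading 0 -> 30
RT 60: heading 30 -> 330
FD 2.5: (0,0) -> (2.165,-1.25) [heading=330, draw]
REPEAT 2 [
  -- iteration 1/2 --
  FD 12.5: (2.165,-1.25) -> (12.99,-7.5) [heading=330, draw]
  FD 13.6: (12.99,-7.5) -> (24.768,-14.3) [heading=330, draw]
  -- iteration 2/2 --
  FD 12.5: (24.768,-14.3) -> (35.594,-20.55) [heading=330, draw]
  FD 13.6: (35.594,-20.55) -> (47.372,-27.35) [heading=330, draw]
]
BK 9.5: (47.372,-27.35) -> (39.144,-22.6) [heading=330, draw]
FD 2.3: (39.144,-22.6) -> (41.136,-23.75) [heading=330, draw]
RT 90: heading 330 -> 240
Final: pos=(41.136,-23.75), heading=240, 7 segment(s) drawn
Segments drawn: 7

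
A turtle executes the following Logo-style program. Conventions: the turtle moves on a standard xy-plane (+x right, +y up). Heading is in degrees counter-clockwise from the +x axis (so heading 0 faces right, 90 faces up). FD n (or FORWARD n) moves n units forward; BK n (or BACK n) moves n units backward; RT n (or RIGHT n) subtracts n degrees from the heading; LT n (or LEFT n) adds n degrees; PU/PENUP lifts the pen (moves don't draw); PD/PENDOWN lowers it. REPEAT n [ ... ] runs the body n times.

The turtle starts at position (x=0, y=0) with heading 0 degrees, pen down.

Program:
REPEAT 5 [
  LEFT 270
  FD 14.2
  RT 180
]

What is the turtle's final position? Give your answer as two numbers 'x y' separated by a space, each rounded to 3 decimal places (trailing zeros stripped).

Answer: 0 -14.2

Derivation:
Executing turtle program step by step:
Start: pos=(0,0), heading=0, pen down
REPEAT 5 [
  -- iteration 1/5 --
  LT 270: heading 0 -> 270
  FD 14.2: (0,0) -> (0,-14.2) [heading=270, draw]
  RT 180: heading 270 -> 90
  -- iteration 2/5 --
  LT 270: heading 90 -> 0
  FD 14.2: (0,-14.2) -> (14.2,-14.2) [heading=0, draw]
  RT 180: heading 0 -> 180
  -- iteration 3/5 --
  LT 270: heading 180 -> 90
  FD 14.2: (14.2,-14.2) -> (14.2,0) [heading=90, draw]
  RT 180: heading 90 -> 270
  -- iteration 4/5 --
  LT 270: heading 270 -> 180
  FD 14.2: (14.2,0) -> (0,0) [heading=180, draw]
  RT 180: heading 180 -> 0
  -- iteration 5/5 --
  LT 270: heading 0 -> 270
  FD 14.2: (0,0) -> (0,-14.2) [heading=270, draw]
  RT 180: heading 270 -> 90
]
Final: pos=(0,-14.2), heading=90, 5 segment(s) drawn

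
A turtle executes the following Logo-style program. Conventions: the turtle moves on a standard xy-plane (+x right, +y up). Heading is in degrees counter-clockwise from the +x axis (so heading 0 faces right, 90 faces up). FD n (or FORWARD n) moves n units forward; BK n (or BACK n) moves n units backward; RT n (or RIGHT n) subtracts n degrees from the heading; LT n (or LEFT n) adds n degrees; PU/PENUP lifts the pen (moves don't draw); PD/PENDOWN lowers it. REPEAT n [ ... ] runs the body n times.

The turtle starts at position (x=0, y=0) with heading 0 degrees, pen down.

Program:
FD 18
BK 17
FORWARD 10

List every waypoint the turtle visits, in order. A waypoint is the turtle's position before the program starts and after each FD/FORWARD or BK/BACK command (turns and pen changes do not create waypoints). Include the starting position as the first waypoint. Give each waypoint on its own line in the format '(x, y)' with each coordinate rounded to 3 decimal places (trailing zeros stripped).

Executing turtle program step by step:
Start: pos=(0,0), heading=0, pen down
FD 18: (0,0) -> (18,0) [heading=0, draw]
BK 17: (18,0) -> (1,0) [heading=0, draw]
FD 10: (1,0) -> (11,0) [heading=0, draw]
Final: pos=(11,0), heading=0, 3 segment(s) drawn
Waypoints (4 total):
(0, 0)
(18, 0)
(1, 0)
(11, 0)

Answer: (0, 0)
(18, 0)
(1, 0)
(11, 0)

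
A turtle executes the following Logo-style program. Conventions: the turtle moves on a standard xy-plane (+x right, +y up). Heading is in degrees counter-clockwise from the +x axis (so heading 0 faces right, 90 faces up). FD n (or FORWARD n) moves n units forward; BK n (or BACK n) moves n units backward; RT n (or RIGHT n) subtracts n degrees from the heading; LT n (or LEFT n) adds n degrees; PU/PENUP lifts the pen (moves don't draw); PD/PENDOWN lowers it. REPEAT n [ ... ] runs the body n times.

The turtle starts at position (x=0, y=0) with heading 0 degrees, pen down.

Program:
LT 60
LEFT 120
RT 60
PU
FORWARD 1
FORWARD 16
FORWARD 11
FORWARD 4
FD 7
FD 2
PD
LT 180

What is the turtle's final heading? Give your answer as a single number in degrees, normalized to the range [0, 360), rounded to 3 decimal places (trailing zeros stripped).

Executing turtle program step by step:
Start: pos=(0,0), heading=0, pen down
LT 60: heading 0 -> 60
LT 120: heading 60 -> 180
RT 60: heading 180 -> 120
PU: pen up
FD 1: (0,0) -> (-0.5,0.866) [heading=120, move]
FD 16: (-0.5,0.866) -> (-8.5,14.722) [heading=120, move]
FD 11: (-8.5,14.722) -> (-14,24.249) [heading=120, move]
FD 4: (-14,24.249) -> (-16,27.713) [heading=120, move]
FD 7: (-16,27.713) -> (-19.5,33.775) [heading=120, move]
FD 2: (-19.5,33.775) -> (-20.5,35.507) [heading=120, move]
PD: pen down
LT 180: heading 120 -> 300
Final: pos=(-20.5,35.507), heading=300, 0 segment(s) drawn

Answer: 300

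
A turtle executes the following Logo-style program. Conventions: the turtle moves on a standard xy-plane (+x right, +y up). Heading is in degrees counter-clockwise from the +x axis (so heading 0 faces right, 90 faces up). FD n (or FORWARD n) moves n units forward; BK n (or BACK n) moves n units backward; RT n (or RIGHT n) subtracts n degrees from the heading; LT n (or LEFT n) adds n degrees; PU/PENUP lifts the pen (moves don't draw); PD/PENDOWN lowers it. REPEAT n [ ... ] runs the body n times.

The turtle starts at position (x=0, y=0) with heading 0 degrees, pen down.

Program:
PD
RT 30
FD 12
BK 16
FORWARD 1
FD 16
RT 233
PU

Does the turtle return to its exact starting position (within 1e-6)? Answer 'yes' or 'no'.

Answer: no

Derivation:
Executing turtle program step by step:
Start: pos=(0,0), heading=0, pen down
PD: pen down
RT 30: heading 0 -> 330
FD 12: (0,0) -> (10.392,-6) [heading=330, draw]
BK 16: (10.392,-6) -> (-3.464,2) [heading=330, draw]
FD 1: (-3.464,2) -> (-2.598,1.5) [heading=330, draw]
FD 16: (-2.598,1.5) -> (11.258,-6.5) [heading=330, draw]
RT 233: heading 330 -> 97
PU: pen up
Final: pos=(11.258,-6.5), heading=97, 4 segment(s) drawn

Start position: (0, 0)
Final position: (11.258, -6.5)
Distance = 13; >= 1e-6 -> NOT closed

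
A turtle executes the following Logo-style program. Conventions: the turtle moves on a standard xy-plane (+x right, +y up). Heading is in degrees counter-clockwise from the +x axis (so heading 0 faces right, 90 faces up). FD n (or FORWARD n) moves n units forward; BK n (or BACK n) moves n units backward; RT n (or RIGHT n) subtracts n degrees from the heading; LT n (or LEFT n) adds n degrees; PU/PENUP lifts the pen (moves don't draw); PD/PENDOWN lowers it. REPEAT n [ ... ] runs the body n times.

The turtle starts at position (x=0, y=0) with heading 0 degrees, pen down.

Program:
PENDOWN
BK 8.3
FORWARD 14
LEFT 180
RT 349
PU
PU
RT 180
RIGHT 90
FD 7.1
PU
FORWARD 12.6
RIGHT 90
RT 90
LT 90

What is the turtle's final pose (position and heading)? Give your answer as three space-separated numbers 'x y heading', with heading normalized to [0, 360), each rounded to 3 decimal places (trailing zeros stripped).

Answer: 9.459 -19.338 191

Derivation:
Executing turtle program step by step:
Start: pos=(0,0), heading=0, pen down
PD: pen down
BK 8.3: (0,0) -> (-8.3,0) [heading=0, draw]
FD 14: (-8.3,0) -> (5.7,0) [heading=0, draw]
LT 180: heading 0 -> 180
RT 349: heading 180 -> 191
PU: pen up
PU: pen up
RT 180: heading 191 -> 11
RT 90: heading 11 -> 281
FD 7.1: (5.7,0) -> (7.055,-6.97) [heading=281, move]
PU: pen up
FD 12.6: (7.055,-6.97) -> (9.459,-19.338) [heading=281, move]
RT 90: heading 281 -> 191
RT 90: heading 191 -> 101
LT 90: heading 101 -> 191
Final: pos=(9.459,-19.338), heading=191, 2 segment(s) drawn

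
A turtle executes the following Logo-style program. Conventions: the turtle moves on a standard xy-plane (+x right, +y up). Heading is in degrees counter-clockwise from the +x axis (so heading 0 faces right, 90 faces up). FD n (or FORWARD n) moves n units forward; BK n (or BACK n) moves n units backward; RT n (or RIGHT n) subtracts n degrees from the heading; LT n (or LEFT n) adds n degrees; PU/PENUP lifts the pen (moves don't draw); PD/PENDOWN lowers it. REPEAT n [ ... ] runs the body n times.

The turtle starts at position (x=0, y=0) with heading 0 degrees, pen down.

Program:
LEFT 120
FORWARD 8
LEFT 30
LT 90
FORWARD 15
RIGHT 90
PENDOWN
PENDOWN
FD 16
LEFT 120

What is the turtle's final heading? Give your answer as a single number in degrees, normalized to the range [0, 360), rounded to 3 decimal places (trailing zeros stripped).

Executing turtle program step by step:
Start: pos=(0,0), heading=0, pen down
LT 120: heading 0 -> 120
FD 8: (0,0) -> (-4,6.928) [heading=120, draw]
LT 30: heading 120 -> 150
LT 90: heading 150 -> 240
FD 15: (-4,6.928) -> (-11.5,-6.062) [heading=240, draw]
RT 90: heading 240 -> 150
PD: pen down
PD: pen down
FD 16: (-11.5,-6.062) -> (-25.356,1.938) [heading=150, draw]
LT 120: heading 150 -> 270
Final: pos=(-25.356,1.938), heading=270, 3 segment(s) drawn

Answer: 270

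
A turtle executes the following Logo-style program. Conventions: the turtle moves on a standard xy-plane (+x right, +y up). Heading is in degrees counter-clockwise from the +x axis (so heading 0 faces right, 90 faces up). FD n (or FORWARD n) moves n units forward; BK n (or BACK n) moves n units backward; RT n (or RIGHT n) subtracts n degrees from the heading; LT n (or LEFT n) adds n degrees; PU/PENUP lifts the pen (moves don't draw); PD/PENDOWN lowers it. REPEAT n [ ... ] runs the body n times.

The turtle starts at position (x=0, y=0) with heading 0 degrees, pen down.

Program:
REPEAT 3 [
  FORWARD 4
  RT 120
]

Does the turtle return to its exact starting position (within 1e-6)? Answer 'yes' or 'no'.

Answer: yes

Derivation:
Executing turtle program step by step:
Start: pos=(0,0), heading=0, pen down
REPEAT 3 [
  -- iteration 1/3 --
  FD 4: (0,0) -> (4,0) [heading=0, draw]
  RT 120: heading 0 -> 240
  -- iteration 2/3 --
  FD 4: (4,0) -> (2,-3.464) [heading=240, draw]
  RT 120: heading 240 -> 120
  -- iteration 3/3 --
  FD 4: (2,-3.464) -> (0,0) [heading=120, draw]
  RT 120: heading 120 -> 0
]
Final: pos=(0,0), heading=0, 3 segment(s) drawn

Start position: (0, 0)
Final position: (0, 0)
Distance = 0; < 1e-6 -> CLOSED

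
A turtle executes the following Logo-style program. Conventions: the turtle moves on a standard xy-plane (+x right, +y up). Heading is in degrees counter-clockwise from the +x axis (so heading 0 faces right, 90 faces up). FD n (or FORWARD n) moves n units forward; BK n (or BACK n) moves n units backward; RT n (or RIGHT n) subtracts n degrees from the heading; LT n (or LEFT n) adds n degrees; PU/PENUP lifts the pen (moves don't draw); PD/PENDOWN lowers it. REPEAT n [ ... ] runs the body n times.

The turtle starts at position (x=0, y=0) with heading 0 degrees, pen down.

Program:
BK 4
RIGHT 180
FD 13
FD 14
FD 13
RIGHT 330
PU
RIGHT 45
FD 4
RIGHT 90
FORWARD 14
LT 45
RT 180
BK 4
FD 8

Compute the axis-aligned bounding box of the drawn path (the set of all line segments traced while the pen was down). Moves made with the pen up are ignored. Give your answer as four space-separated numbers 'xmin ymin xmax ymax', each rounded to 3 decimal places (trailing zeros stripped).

Executing turtle program step by step:
Start: pos=(0,0), heading=0, pen down
BK 4: (0,0) -> (-4,0) [heading=0, draw]
RT 180: heading 0 -> 180
FD 13: (-4,0) -> (-17,0) [heading=180, draw]
FD 14: (-17,0) -> (-31,0) [heading=180, draw]
FD 13: (-31,0) -> (-44,0) [heading=180, draw]
RT 330: heading 180 -> 210
PU: pen up
RT 45: heading 210 -> 165
FD 4: (-44,0) -> (-47.864,1.035) [heading=165, move]
RT 90: heading 165 -> 75
FD 14: (-47.864,1.035) -> (-44.24,14.558) [heading=75, move]
LT 45: heading 75 -> 120
RT 180: heading 120 -> 300
BK 4: (-44.24,14.558) -> (-46.24,18.022) [heading=300, move]
FD 8: (-46.24,18.022) -> (-42.24,11.094) [heading=300, move]
Final: pos=(-42.24,11.094), heading=300, 4 segment(s) drawn

Segment endpoints: x in {-44, -31, -17, -4, 0}, y in {0, 0, 0, 0}
xmin=-44, ymin=0, xmax=0, ymax=0

Answer: -44 0 0 0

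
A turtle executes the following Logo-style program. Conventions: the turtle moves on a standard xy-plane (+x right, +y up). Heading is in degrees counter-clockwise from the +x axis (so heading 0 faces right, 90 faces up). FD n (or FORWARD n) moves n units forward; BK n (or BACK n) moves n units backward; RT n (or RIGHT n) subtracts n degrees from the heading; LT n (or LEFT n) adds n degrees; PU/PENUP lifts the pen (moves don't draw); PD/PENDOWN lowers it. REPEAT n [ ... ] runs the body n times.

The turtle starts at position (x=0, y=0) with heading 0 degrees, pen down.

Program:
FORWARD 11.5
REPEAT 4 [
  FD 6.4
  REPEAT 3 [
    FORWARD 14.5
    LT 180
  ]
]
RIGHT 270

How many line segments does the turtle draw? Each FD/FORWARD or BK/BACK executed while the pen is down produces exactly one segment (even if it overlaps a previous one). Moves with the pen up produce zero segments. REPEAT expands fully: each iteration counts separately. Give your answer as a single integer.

Answer: 17

Derivation:
Executing turtle program step by step:
Start: pos=(0,0), heading=0, pen down
FD 11.5: (0,0) -> (11.5,0) [heading=0, draw]
REPEAT 4 [
  -- iteration 1/4 --
  FD 6.4: (11.5,0) -> (17.9,0) [heading=0, draw]
  REPEAT 3 [
    -- iteration 1/3 --
    FD 14.5: (17.9,0) -> (32.4,0) [heading=0, draw]
    LT 180: heading 0 -> 180
    -- iteration 2/3 --
    FD 14.5: (32.4,0) -> (17.9,0) [heading=180, draw]
    LT 180: heading 180 -> 0
    -- iteration 3/3 --
    FD 14.5: (17.9,0) -> (32.4,0) [heading=0, draw]
    LT 180: heading 0 -> 180
  ]
  -- iteration 2/4 --
  FD 6.4: (32.4,0) -> (26,0) [heading=180, draw]
  REPEAT 3 [
    -- iteration 1/3 --
    FD 14.5: (26,0) -> (11.5,0) [heading=180, draw]
    LT 180: heading 180 -> 0
    -- iteration 2/3 --
    FD 14.5: (11.5,0) -> (26,0) [heading=0, draw]
    LT 180: heading 0 -> 180
    -- iteration 3/3 --
    FD 14.5: (26,0) -> (11.5,0) [heading=180, draw]
    LT 180: heading 180 -> 0
  ]
  -- iteration 3/4 --
  FD 6.4: (11.5,0) -> (17.9,0) [heading=0, draw]
  REPEAT 3 [
    -- iteration 1/3 --
    FD 14.5: (17.9,0) -> (32.4,0) [heading=0, draw]
    LT 180: heading 0 -> 180
    -- iteration 2/3 --
    FD 14.5: (32.4,0) -> (17.9,0) [heading=180, draw]
    LT 180: heading 180 -> 0
    -- iteration 3/3 --
    FD 14.5: (17.9,0) -> (32.4,0) [heading=0, draw]
    LT 180: heading 0 -> 180
  ]
  -- iteration 4/4 --
  FD 6.4: (32.4,0) -> (26,0) [heading=180, draw]
  REPEAT 3 [
    -- iteration 1/3 --
    FD 14.5: (26,0) -> (11.5,0) [heading=180, draw]
    LT 180: heading 180 -> 0
    -- iteration 2/3 --
    FD 14.5: (11.5,0) -> (26,0) [heading=0, draw]
    LT 180: heading 0 -> 180
    -- iteration 3/3 --
    FD 14.5: (26,0) -> (11.5,0) [heading=180, draw]
    LT 180: heading 180 -> 0
  ]
]
RT 270: heading 0 -> 90
Final: pos=(11.5,0), heading=90, 17 segment(s) drawn
Segments drawn: 17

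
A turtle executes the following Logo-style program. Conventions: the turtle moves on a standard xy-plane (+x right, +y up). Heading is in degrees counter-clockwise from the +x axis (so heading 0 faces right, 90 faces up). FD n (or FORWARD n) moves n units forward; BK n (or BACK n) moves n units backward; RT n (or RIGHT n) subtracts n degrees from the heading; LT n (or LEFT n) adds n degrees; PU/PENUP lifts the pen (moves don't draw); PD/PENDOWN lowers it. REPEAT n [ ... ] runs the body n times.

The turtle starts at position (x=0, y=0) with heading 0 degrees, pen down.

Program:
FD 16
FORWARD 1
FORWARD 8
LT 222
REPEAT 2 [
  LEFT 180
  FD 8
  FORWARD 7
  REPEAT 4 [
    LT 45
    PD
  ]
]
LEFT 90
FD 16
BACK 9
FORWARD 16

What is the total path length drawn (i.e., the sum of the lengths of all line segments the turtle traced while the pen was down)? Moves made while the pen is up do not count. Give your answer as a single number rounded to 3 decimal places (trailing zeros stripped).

Executing turtle program step by step:
Start: pos=(0,0), heading=0, pen down
FD 16: (0,0) -> (16,0) [heading=0, draw]
FD 1: (16,0) -> (17,0) [heading=0, draw]
FD 8: (17,0) -> (25,0) [heading=0, draw]
LT 222: heading 0 -> 222
REPEAT 2 [
  -- iteration 1/2 --
  LT 180: heading 222 -> 42
  FD 8: (25,0) -> (30.945,5.353) [heading=42, draw]
  FD 7: (30.945,5.353) -> (36.147,10.037) [heading=42, draw]
  REPEAT 4 [
    -- iteration 1/4 --
    LT 45: heading 42 -> 87
    PD: pen down
    -- iteration 2/4 --
    LT 45: heading 87 -> 132
    PD: pen down
    -- iteration 3/4 --
    LT 45: heading 132 -> 177
    PD: pen down
    -- iteration 4/4 --
    LT 45: heading 177 -> 222
    PD: pen down
  ]
  -- iteration 2/2 --
  LT 180: heading 222 -> 42
  FD 8: (36.147,10.037) -> (42.092,15.39) [heading=42, draw]
  FD 7: (42.092,15.39) -> (47.294,20.074) [heading=42, draw]
  REPEAT 4 [
    -- iteration 1/4 --
    LT 45: heading 42 -> 87
    PD: pen down
    -- iteration 2/4 --
    LT 45: heading 87 -> 132
    PD: pen down
    -- iteration 3/4 --
    LT 45: heading 132 -> 177
    PD: pen down
    -- iteration 4/4 --
    LT 45: heading 177 -> 222
    PD: pen down
  ]
]
LT 90: heading 222 -> 312
FD 16: (47.294,20.074) -> (58,8.184) [heading=312, draw]
BK 9: (58,8.184) -> (51.978,14.872) [heading=312, draw]
FD 16: (51.978,14.872) -> (62.684,2.982) [heading=312, draw]
Final: pos=(62.684,2.982), heading=312, 10 segment(s) drawn

Segment lengths:
  seg 1: (0,0) -> (16,0), length = 16
  seg 2: (16,0) -> (17,0), length = 1
  seg 3: (17,0) -> (25,0), length = 8
  seg 4: (25,0) -> (30.945,5.353), length = 8
  seg 5: (30.945,5.353) -> (36.147,10.037), length = 7
  seg 6: (36.147,10.037) -> (42.092,15.39), length = 8
  seg 7: (42.092,15.39) -> (47.294,20.074), length = 7
  seg 8: (47.294,20.074) -> (58,8.184), length = 16
  seg 9: (58,8.184) -> (51.978,14.872), length = 9
  seg 10: (51.978,14.872) -> (62.684,2.982), length = 16
Total = 96

Answer: 96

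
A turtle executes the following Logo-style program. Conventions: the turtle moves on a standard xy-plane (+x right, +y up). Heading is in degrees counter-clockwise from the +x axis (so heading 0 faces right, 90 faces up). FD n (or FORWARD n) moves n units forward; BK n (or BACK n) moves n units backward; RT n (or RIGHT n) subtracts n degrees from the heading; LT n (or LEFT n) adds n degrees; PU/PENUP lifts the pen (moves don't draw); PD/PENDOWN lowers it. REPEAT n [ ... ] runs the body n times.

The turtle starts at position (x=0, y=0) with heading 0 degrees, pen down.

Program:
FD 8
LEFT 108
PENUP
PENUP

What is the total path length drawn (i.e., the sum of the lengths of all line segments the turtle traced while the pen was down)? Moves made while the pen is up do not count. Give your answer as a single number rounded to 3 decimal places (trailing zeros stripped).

Executing turtle program step by step:
Start: pos=(0,0), heading=0, pen down
FD 8: (0,0) -> (8,0) [heading=0, draw]
LT 108: heading 0 -> 108
PU: pen up
PU: pen up
Final: pos=(8,0), heading=108, 1 segment(s) drawn

Segment lengths:
  seg 1: (0,0) -> (8,0), length = 8
Total = 8

Answer: 8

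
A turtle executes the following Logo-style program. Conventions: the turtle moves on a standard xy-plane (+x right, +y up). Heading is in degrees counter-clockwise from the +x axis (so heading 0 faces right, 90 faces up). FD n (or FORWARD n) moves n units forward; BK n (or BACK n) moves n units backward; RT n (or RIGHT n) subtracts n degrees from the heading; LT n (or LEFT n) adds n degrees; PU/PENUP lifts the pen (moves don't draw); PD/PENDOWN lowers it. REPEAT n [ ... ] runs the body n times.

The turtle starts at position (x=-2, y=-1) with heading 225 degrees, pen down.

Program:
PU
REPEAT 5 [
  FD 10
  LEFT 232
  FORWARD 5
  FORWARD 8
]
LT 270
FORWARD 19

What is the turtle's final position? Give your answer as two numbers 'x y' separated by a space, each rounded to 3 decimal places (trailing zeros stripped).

Answer: -15.014 -4.883

Derivation:
Executing turtle program step by step:
Start: pos=(-2,-1), heading=225, pen down
PU: pen up
REPEAT 5 [
  -- iteration 1/5 --
  FD 10: (-2,-1) -> (-9.071,-8.071) [heading=225, move]
  LT 232: heading 225 -> 97
  FD 5: (-9.071,-8.071) -> (-9.68,-3.108) [heading=97, move]
  FD 8: (-9.68,-3.108) -> (-10.655,4.832) [heading=97, move]
  -- iteration 2/5 --
  FD 10: (-10.655,4.832) -> (-11.874,14.757) [heading=97, move]
  LT 232: heading 97 -> 329
  FD 5: (-11.874,14.757) -> (-7.588,12.182) [heading=329, move]
  FD 8: (-7.588,12.182) -> (-0.731,8.062) [heading=329, move]
  -- iteration 3/5 --
  FD 10: (-0.731,8.062) -> (7.841,2.912) [heading=329, move]
  LT 232: heading 329 -> 201
  FD 5: (7.841,2.912) -> (3.173,1.12) [heading=201, move]
  FD 8: (3.173,1.12) -> (-4.296,-1.747) [heading=201, move]
  -- iteration 4/5 --
  FD 10: (-4.296,-1.747) -> (-13.632,-5.331) [heading=201, move]
  LT 232: heading 201 -> 73
  FD 5: (-13.632,-5.331) -> (-12.17,-0.549) [heading=73, move]
  FD 8: (-12.17,-0.549) -> (-9.831,7.101) [heading=73, move]
  -- iteration 5/5 --
  FD 10: (-9.831,7.101) -> (-6.907,16.664) [heading=73, move]
  LT 232: heading 73 -> 305
  FD 5: (-6.907,16.664) -> (-4.039,12.568) [heading=305, move]
  FD 8: (-4.039,12.568) -> (0.549,6.015) [heading=305, move]
]
LT 270: heading 305 -> 215
FD 19: (0.549,6.015) -> (-15.014,-4.883) [heading=215, move]
Final: pos=(-15.014,-4.883), heading=215, 0 segment(s) drawn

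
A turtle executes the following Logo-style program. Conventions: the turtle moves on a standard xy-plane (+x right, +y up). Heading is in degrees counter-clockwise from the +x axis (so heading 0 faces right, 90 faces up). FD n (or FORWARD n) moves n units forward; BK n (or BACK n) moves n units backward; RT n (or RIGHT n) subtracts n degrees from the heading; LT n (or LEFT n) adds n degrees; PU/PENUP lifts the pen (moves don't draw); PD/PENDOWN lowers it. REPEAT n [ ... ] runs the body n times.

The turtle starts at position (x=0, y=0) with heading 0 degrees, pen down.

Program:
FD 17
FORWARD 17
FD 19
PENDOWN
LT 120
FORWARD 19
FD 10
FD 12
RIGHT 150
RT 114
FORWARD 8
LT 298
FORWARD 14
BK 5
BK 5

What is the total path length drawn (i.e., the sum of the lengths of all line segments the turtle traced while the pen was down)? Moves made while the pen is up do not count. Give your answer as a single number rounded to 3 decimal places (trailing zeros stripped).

Answer: 126

Derivation:
Executing turtle program step by step:
Start: pos=(0,0), heading=0, pen down
FD 17: (0,0) -> (17,0) [heading=0, draw]
FD 17: (17,0) -> (34,0) [heading=0, draw]
FD 19: (34,0) -> (53,0) [heading=0, draw]
PD: pen down
LT 120: heading 0 -> 120
FD 19: (53,0) -> (43.5,16.454) [heading=120, draw]
FD 10: (43.5,16.454) -> (38.5,25.115) [heading=120, draw]
FD 12: (38.5,25.115) -> (32.5,35.507) [heading=120, draw]
RT 150: heading 120 -> 330
RT 114: heading 330 -> 216
FD 8: (32.5,35.507) -> (26.028,30.805) [heading=216, draw]
LT 298: heading 216 -> 154
FD 14: (26.028,30.805) -> (13.445,36.942) [heading=154, draw]
BK 5: (13.445,36.942) -> (17.939,34.75) [heading=154, draw]
BK 5: (17.939,34.75) -> (22.433,32.558) [heading=154, draw]
Final: pos=(22.433,32.558), heading=154, 10 segment(s) drawn

Segment lengths:
  seg 1: (0,0) -> (17,0), length = 17
  seg 2: (17,0) -> (34,0), length = 17
  seg 3: (34,0) -> (53,0), length = 19
  seg 4: (53,0) -> (43.5,16.454), length = 19
  seg 5: (43.5,16.454) -> (38.5,25.115), length = 10
  seg 6: (38.5,25.115) -> (32.5,35.507), length = 12
  seg 7: (32.5,35.507) -> (26.028,30.805), length = 8
  seg 8: (26.028,30.805) -> (13.445,36.942), length = 14
  seg 9: (13.445,36.942) -> (17.939,34.75), length = 5
  seg 10: (17.939,34.75) -> (22.433,32.558), length = 5
Total = 126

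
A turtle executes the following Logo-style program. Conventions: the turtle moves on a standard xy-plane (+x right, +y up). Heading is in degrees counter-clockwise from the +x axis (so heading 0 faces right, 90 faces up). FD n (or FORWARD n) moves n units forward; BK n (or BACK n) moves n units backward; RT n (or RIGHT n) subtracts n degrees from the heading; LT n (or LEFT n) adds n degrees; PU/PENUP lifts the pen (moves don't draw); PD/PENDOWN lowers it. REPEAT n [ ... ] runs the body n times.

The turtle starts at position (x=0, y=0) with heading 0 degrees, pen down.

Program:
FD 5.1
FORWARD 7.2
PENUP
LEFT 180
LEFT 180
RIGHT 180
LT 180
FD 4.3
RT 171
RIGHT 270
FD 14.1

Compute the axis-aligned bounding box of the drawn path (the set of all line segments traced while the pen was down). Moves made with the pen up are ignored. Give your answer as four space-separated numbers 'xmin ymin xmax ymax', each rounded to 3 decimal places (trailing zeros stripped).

Executing turtle program step by step:
Start: pos=(0,0), heading=0, pen down
FD 5.1: (0,0) -> (5.1,0) [heading=0, draw]
FD 7.2: (5.1,0) -> (12.3,0) [heading=0, draw]
PU: pen up
LT 180: heading 0 -> 180
LT 180: heading 180 -> 0
RT 180: heading 0 -> 180
LT 180: heading 180 -> 0
FD 4.3: (12.3,0) -> (16.6,0) [heading=0, move]
RT 171: heading 0 -> 189
RT 270: heading 189 -> 279
FD 14.1: (16.6,0) -> (18.806,-13.926) [heading=279, move]
Final: pos=(18.806,-13.926), heading=279, 2 segment(s) drawn

Segment endpoints: x in {0, 5.1, 12.3}, y in {0}
xmin=0, ymin=0, xmax=12.3, ymax=0

Answer: 0 0 12.3 0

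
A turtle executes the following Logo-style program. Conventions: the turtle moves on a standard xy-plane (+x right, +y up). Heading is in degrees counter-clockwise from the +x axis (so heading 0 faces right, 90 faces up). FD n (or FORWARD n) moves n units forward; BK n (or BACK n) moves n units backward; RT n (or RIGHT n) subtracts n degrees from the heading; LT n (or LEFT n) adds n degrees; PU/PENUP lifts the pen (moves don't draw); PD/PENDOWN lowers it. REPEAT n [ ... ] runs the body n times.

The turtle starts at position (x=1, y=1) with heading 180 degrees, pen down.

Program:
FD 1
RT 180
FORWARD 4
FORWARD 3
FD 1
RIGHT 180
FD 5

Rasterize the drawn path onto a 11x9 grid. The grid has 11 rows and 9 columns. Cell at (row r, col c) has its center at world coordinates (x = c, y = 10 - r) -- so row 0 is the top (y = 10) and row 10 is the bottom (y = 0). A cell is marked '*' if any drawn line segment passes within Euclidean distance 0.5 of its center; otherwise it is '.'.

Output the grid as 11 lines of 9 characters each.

Segment 0: (1,1) -> (0,1)
Segment 1: (0,1) -> (4,1)
Segment 2: (4,1) -> (7,1)
Segment 3: (7,1) -> (8,1)
Segment 4: (8,1) -> (3,1)

Answer: .........
.........
.........
.........
.........
.........
.........
.........
.........
*********
.........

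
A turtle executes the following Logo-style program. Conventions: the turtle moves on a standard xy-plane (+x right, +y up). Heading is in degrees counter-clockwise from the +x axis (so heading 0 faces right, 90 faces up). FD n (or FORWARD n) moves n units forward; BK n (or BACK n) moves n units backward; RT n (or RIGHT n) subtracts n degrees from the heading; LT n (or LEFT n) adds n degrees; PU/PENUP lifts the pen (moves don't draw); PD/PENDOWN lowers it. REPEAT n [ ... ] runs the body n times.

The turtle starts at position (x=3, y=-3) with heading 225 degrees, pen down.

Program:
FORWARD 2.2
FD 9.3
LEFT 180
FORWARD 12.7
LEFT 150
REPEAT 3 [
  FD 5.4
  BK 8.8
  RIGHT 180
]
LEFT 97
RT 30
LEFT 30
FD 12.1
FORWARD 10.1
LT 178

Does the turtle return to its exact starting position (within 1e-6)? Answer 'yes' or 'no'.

Answer: no

Derivation:
Executing turtle program step by step:
Start: pos=(3,-3), heading=225, pen down
FD 2.2: (3,-3) -> (1.444,-4.556) [heading=225, draw]
FD 9.3: (1.444,-4.556) -> (-5.132,-11.132) [heading=225, draw]
LT 180: heading 225 -> 45
FD 12.7: (-5.132,-11.132) -> (3.849,-2.151) [heading=45, draw]
LT 150: heading 45 -> 195
REPEAT 3 [
  -- iteration 1/3 --
  FD 5.4: (3.849,-2.151) -> (-1.367,-3.549) [heading=195, draw]
  BK 8.8: (-1.367,-3.549) -> (7.133,-1.271) [heading=195, draw]
  RT 180: heading 195 -> 15
  -- iteration 2/3 --
  FD 5.4: (7.133,-1.271) -> (12.349,0.126) [heading=15, draw]
  BK 8.8: (12.349,0.126) -> (3.849,-2.151) [heading=15, draw]
  RT 180: heading 15 -> 195
  -- iteration 3/3 --
  FD 5.4: (3.849,-2.151) -> (-1.367,-3.549) [heading=195, draw]
  BK 8.8: (-1.367,-3.549) -> (7.133,-1.271) [heading=195, draw]
  RT 180: heading 195 -> 15
]
LT 97: heading 15 -> 112
RT 30: heading 112 -> 82
LT 30: heading 82 -> 112
FD 12.1: (7.133,-1.271) -> (2.6,9.947) [heading=112, draw]
FD 10.1: (2.6,9.947) -> (-1.184,19.312) [heading=112, draw]
LT 178: heading 112 -> 290
Final: pos=(-1.184,19.312), heading=290, 11 segment(s) drawn

Start position: (3, -3)
Final position: (-1.184, 19.312)
Distance = 22.701; >= 1e-6 -> NOT closed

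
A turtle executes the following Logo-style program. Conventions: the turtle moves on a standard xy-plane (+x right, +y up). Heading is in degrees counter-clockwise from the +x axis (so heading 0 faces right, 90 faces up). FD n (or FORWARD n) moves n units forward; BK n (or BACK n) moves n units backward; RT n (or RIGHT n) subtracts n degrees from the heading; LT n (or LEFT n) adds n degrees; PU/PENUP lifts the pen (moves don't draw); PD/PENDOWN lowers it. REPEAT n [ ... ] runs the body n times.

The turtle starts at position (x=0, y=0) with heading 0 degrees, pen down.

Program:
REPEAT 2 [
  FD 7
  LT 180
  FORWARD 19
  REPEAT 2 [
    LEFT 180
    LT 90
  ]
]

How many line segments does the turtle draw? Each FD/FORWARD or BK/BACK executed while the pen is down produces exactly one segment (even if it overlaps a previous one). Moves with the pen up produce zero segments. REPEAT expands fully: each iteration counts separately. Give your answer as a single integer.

Executing turtle program step by step:
Start: pos=(0,0), heading=0, pen down
REPEAT 2 [
  -- iteration 1/2 --
  FD 7: (0,0) -> (7,0) [heading=0, draw]
  LT 180: heading 0 -> 180
  FD 19: (7,0) -> (-12,0) [heading=180, draw]
  REPEAT 2 [
    -- iteration 1/2 --
    LT 180: heading 180 -> 0
    LT 90: heading 0 -> 90
    -- iteration 2/2 --
    LT 180: heading 90 -> 270
    LT 90: heading 270 -> 0
  ]
  -- iteration 2/2 --
  FD 7: (-12,0) -> (-5,0) [heading=0, draw]
  LT 180: heading 0 -> 180
  FD 19: (-5,0) -> (-24,0) [heading=180, draw]
  REPEAT 2 [
    -- iteration 1/2 --
    LT 180: heading 180 -> 0
    LT 90: heading 0 -> 90
    -- iteration 2/2 --
    LT 180: heading 90 -> 270
    LT 90: heading 270 -> 0
  ]
]
Final: pos=(-24,0), heading=0, 4 segment(s) drawn
Segments drawn: 4

Answer: 4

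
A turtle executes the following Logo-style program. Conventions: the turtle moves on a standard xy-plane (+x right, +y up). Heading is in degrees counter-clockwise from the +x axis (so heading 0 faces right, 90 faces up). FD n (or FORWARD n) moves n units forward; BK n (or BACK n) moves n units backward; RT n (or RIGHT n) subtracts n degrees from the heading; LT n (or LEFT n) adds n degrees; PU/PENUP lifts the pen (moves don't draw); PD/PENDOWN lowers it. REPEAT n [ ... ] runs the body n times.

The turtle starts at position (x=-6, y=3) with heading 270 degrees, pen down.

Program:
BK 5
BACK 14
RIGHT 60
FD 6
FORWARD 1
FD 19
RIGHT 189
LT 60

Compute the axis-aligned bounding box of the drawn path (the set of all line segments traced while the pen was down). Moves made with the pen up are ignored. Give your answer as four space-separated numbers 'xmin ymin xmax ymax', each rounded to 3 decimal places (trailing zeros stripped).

Executing turtle program step by step:
Start: pos=(-6,3), heading=270, pen down
BK 5: (-6,3) -> (-6,8) [heading=270, draw]
BK 14: (-6,8) -> (-6,22) [heading=270, draw]
RT 60: heading 270 -> 210
FD 6: (-6,22) -> (-11.196,19) [heading=210, draw]
FD 1: (-11.196,19) -> (-12.062,18.5) [heading=210, draw]
FD 19: (-12.062,18.5) -> (-28.517,9) [heading=210, draw]
RT 189: heading 210 -> 21
LT 60: heading 21 -> 81
Final: pos=(-28.517,9), heading=81, 5 segment(s) drawn

Segment endpoints: x in {-28.517, -12.062, -11.196, -6, -6, -6}, y in {3, 8, 9, 18.5, 19, 22}
xmin=-28.517, ymin=3, xmax=-6, ymax=22

Answer: -28.517 3 -6 22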